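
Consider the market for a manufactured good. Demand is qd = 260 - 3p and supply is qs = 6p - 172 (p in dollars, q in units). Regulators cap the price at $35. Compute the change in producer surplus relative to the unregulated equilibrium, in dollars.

-1001

Setting quantity demanded equal to quantity supplied, 260 - 3p = 6p - 172, gives p* = 48 and q* = 116.
Because the ceiling (35) lies below the market-clearing price, it is binding.
At p = 35: qd = 260 - 3·35 = 155 and qs = 6·35 - 172 = 38.
Producer surplus without the control is ½ · (48 - 86/3) · 116 = 3364/3.
With the ceiling, producers sell 38 units at 35, so PS = ½ · (35 - 86/3) · 38 = 361/3.
Change in producer surplus = 361/3 - 3364/3 = -1001.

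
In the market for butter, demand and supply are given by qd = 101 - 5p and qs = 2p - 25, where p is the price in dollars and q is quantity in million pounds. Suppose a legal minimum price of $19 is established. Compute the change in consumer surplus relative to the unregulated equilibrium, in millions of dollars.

-8.5

Setting quantity demanded equal to quantity supplied, 101 - 5p = 2p - 25, gives p* = 18 and q* = 11.
Because the floor (19) lies above the market-clearing price, it is binding.
At p = 19: qd = 101 - 5·19 = 6 and qs = 2·19 - 25 = 13.
Consumer surplus without the control is ½ · (20.2 - 18) · 11 = 12.1.
With the floor, consumers buy 6 units at 19, so CS = ½ · (20.2 - 19) · 6 = 3.6.
Change in consumer surplus = 3.6 - 12.1 = -8.5.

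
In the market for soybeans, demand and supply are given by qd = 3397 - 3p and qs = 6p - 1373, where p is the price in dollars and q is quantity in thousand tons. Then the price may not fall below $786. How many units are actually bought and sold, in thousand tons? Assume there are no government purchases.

Setting quantity demanded equal to quantity supplied, 3397 - 3p = 6p - 1373, gives p* = 530 and q* = 1807.
The floor of 786 is above the equilibrium price 530, so it binds.
At p = 786: qd = 3397 - 3·786 = 1039 and qs = 6·786 - 1373 = 3343.
The quantity actually transacted is the short side, demand: 1039.

1039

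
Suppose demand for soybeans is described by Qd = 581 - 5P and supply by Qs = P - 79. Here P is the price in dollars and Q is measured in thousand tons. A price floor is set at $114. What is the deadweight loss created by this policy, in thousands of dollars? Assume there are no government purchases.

In a free market, 581 - 5P = P - 79 gives the equilibrium P* = 110, Q* = 31.
The floor of 114 is above the equilibrium price 110, so it binds.
At P = 114: Qd = 581 - 5·114 = 11 and Qs = 114 - 79 = 35.
Quantity traded falls to 11. At Q = 11 the demand price is (581 - 11)/5 = 114 and the supply price is 79 + 11 = 90.
Deadweight loss = ½ · (114 - 90) · (31 - 11) = ½ · 24 · 20 = 240.

240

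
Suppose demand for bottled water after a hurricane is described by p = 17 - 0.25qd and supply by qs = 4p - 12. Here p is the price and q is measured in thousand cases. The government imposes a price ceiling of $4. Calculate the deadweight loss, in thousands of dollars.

Rearranging demand gives qd = 68 - 4p. In a free market, 68 - 4p = 4p - 12 gives the equilibrium p* = 10, q* = 28.
Because the ceiling (4) lies below the market-clearing price, it is binding.
At p = 4: qd = 68 - 4·4 = 52 and qs = 4·4 - 12 = 4.
Quantity traded falls to 4. At q = 4 the demand price is (68 - 4)/4 = 16 and the supply price is (12 + 4)/4 = 4.
Deadweight loss = ½ · (16 - 4) · (28 - 4) = ½ · 12 · 24 = 144.

144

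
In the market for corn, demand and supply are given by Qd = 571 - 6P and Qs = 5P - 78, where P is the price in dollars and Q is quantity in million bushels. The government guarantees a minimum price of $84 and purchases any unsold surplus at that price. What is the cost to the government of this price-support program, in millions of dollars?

23100

Without the control the market clears where 571 - 6P = 5P - 78, i.e. P* = 59 and Q* = 217.
Since 84 > 59, the floor is binding.
At P = 84: Qd = 571 - 6·84 = 67 and Qs = 5·84 - 78 = 342.
Surplus = Qs - Qd = 275.
Government expenditure = surplus × support price = 275 × 84 = 23100.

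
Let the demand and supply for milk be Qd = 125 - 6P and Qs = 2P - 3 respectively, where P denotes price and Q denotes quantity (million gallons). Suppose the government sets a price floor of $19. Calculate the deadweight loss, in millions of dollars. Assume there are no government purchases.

Equilibrium: 125 - 6P = 2P - 3, so 128 = 8P and P* = 16, Q* = 29.
Since 19 > 16, the floor is binding.
At P = 19: Qd = 125 - 6·19 = 11 and Qs = 2·19 - 3 = 35.
Quantity traded falls to 11. At Q = 11 the demand price is (125 - 11)/6 = 19 and the supply price is (3 + 11)/2 = 7.
Deadweight loss = ½ · (19 - 7) · (29 - 11) = ½ · 12 · 18 = 108.

108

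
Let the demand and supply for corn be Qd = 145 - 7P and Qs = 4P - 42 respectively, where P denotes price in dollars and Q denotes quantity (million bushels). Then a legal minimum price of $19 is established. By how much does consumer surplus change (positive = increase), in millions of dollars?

-38

In a free market, 145 - 7P = 4P - 42 gives the equilibrium P* = 17, Q* = 26.
Because the floor (19) lies above the market-clearing price, it is binding.
At P = 19: Qd = 145 - 7·19 = 12 and Qs = 4·19 - 42 = 34.
Consumer surplus without the control is ½ · (145/7 - 17) · 26 = 338/7.
With the floor, consumers buy 12 units at 19, so CS = ½ · (145/7 - 19) · 12 = 72/7.
Change in consumer surplus = 72/7 - 338/7 = -38.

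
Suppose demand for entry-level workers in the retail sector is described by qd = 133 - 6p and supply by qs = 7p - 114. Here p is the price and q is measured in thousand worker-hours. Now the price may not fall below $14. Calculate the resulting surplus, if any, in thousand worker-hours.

0

Without the control the market clears where 133 - 6p = 7p - 114, i.e. p* = 19 and q* = 19.
Since 14 is below p* = 19, the floor does not bind and the free-market outcome prevails.
Since the control does not bind, there is no surplus.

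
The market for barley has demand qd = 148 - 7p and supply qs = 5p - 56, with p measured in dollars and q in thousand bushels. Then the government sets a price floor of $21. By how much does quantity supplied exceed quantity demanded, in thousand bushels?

Without the control the market clears where 148 - 7p = 5p - 56, i.e. p* = 17 and q* = 29.
Since 21 > 17, the floor is binding.
At p = 21: qd = 148 - 7·21 = 1 and qs = 5·21 - 56 = 49.
Surplus = qs - qd = 49 - 1 = 48.

48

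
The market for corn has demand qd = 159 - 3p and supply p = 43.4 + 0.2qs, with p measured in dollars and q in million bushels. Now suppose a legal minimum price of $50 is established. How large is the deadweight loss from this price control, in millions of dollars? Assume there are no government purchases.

Rearranging supply gives qs = 5p - 217. Equilibrium: 159 - 3p = 5p - 217, so 376 = 8p and p* = 47, q* = 18.
Because the floor (50) lies above the market-clearing price, it is binding.
At p = 50: qd = 159 - 3·50 = 9 and qs = 5·50 - 217 = 33.
Quantity traded falls to 9. At q = 9 the demand price is (159 - 9)/3 = 50 and the supply price is (217 + 9)/5 = 45.2.
Deadweight loss = ½ · (50 - 45.2) · (18 - 9) = ½ · 4.8 · 9 = 21.6.

21.6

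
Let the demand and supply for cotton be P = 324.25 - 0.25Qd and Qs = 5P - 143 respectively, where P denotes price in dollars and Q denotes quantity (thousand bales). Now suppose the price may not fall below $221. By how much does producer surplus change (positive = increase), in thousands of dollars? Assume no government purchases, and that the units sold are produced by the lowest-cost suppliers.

Rearranging demand gives Qd = 1297 - 4P. Without the control the market clears where 1297 - 4P = 5P - 143, i.e. P* = 160 and Q* = 657.
Because the floor (221) lies above the market-clearing price, it is binding.
At P = 221: Qd = 1297 - 4·221 = 413 and Qs = 5·221 - 143 = 962.
Producer surplus without the control is ½ · (160 - 28.6) · 657 = 43164.9.
With the floor, 413 units are sold at 221. The supply price at Q = 413 is 111.2, so PS = ½ · [(221 - 28.6) + (221 - 111.2)] · 413 = 62404.3.
Change in producer surplus = 62404.3 - 43164.9 = 19239.4.

19239.4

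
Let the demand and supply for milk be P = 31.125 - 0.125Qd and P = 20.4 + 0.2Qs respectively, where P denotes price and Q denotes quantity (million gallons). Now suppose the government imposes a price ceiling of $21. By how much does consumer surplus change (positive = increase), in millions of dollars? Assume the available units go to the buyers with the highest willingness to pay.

-38.25

Rearranging demand gives Qd = 249 - 8P; rearranging supply gives Qs = 5P - 102. In a free market, 249 - 8P = 5P - 102 gives the equilibrium P* = 27, Q* = 33.
Because the ceiling (21) lies below the market-clearing price, it is binding.
At P = 21: Qd = 249 - 8·21 = 81 and Qs = 5·21 - 102 = 3.
Consumer surplus without the control is ½ · (31.125 - 27) · 33 = 68.0625.
With the ceiling, 3 units are sold at 21 (assume they go to the highest-value buyers). The demand price at Q = 3 is 30.75, so CS = ½ · [(31.125 - 21) + (30.75 - 21)] · 3 = 29.8125.
Change in consumer surplus = 29.8125 - 68.0625 = -38.25.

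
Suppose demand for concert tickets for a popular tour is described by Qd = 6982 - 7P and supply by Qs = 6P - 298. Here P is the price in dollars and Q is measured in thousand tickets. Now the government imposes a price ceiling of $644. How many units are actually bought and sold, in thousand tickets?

In a free market, 6982 - 7P = 6P - 298 gives the equilibrium P* = 560, Q* = 3062.
Since 644 is above P* = 560, the ceiling does not bind and the free-market outcome prevails.

3062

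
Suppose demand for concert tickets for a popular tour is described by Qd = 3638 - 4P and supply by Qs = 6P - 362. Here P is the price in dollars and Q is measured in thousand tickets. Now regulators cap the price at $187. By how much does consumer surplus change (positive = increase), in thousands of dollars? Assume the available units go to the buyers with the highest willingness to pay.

-42280.5

Without the control the market clears where 3638 - 4P = 6P - 362, i.e. P* = 400 and Q* = 2038.
The ceiling of 187 is below the equilibrium price 400, so it binds.
At P = 187: Qd = 3638 - 4·187 = 2890 and Qs = 6·187 - 362 = 760.
Consumer surplus without the control is ½ · (909.5 - 400) · 2038 = 519180.5.
With the ceiling, 760 units are sold at 187 (assume they go to the highest-value buyers). The demand price at Q = 760 is 719.5, so CS = ½ · [(909.5 - 187) + (719.5 - 187)] · 760 = 476900.
Change in consumer surplus = 476900 - 519180.5 = -42280.5.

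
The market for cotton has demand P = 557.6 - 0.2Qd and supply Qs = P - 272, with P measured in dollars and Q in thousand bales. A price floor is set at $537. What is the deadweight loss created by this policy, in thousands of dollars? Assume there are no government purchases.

Rearranging demand gives Qd = 2788 - 5P. Equilibrium: 2788 - 5P = P - 272, so 3060 = 6P and P* = 510, Q* = 238.
Because the floor (537) lies above the market-clearing price, it is binding.
At P = 537: Qd = 2788 - 5·537 = 103 and Qs = 537 - 272 = 265.
Quantity traded falls to 103. At Q = 103 the demand price is (2788 - 103)/5 = 537 and the supply price is 272 + 103 = 375.
Deadweight loss = ½ · (537 - 375) · (238 - 103) = ½ · 162 · 135 = 10935.

10935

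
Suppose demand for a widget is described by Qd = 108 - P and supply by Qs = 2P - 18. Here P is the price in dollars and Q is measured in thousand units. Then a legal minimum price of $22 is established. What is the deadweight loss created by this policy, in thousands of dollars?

0

Setting quantity demanded equal to quantity supplied, 108 - P = 2P - 18, gives P* = 42 and Q* = 66.
The floor of 22 is below the equilibrium price 42, so it is not binding; the market clears at P* = 42, Q* = 66.
Since the control does not bind, no trades are prevented and deadweight loss is zero.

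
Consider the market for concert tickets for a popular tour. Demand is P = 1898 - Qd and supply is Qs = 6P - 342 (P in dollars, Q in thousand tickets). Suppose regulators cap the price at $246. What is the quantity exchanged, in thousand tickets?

1134

Rearranging demand gives Qd = 1898 - P. In a free market, 1898 - P = 6P - 342 gives the equilibrium P* = 320, Q* = 1578.
Since 246 < 320, the ceiling is binding.
At P = 246: Qd = 1898 - 246 = 1652 and Qs = 6·246 - 342 = 1134.
The quantity actually transacted is the short side, supply: 1134.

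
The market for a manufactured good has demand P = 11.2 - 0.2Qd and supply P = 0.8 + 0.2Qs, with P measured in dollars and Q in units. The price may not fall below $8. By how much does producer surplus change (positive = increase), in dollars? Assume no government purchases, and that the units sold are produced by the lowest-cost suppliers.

Rearranging demand gives Qd = 56 - 5P; rearranging supply gives Qs = 5P - 4. Equilibrium: 56 - 5P = 5P - 4, so 60 = 10P and P* = 6, Q* = 26.
The floor of 8 is above the equilibrium price 6, so it binds.
At P = 8: Qd = 56 - 5·8 = 16 and Qs = 5·8 - 4 = 36.
Producer surplus without the control is ½ · (6 - 0.8) · 26 = 67.6.
With the floor, 16 units are sold at 8. The supply price at Q = 16 is 4, so PS = ½ · [(8 - 0.8) + (8 - 4)] · 16 = 89.6.
Change in producer surplus = 89.6 - 67.6 = 22.

22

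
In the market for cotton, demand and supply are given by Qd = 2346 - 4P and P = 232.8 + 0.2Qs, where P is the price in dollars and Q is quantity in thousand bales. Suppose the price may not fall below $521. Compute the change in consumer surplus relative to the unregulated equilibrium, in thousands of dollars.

-68644

Rearranging supply gives Qs = 5P - 1164. Setting quantity demanded equal to quantity supplied, 2346 - 4P = 5P - 1164, gives P* = 390 and Q* = 786.
Because the floor (521) lies above the market-clearing price, it is binding.
At P = 521: Qd = 2346 - 4·521 = 262 and Qs = 5·521 - 1164 = 1441.
Consumer surplus without the control is ½ · (586.5 - 390) · 786 = 77224.5.
With the floor, consumers buy 262 units at 521, so CS = ½ · (586.5 - 521) · 262 = 8580.5.
Change in consumer surplus = 8580.5 - 77224.5 = -68644.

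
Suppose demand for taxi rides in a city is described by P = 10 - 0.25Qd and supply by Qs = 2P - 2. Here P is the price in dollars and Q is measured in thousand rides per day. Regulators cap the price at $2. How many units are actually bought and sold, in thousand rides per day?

2

Rearranging demand gives Qd = 40 - 4P. Setting quantity demanded equal to quantity supplied, 40 - 4P = 2P - 2, gives P* = 7 and Q* = 12.
The ceiling of 2 is below the equilibrium price 7, so it binds.
At P = 2: Qd = 40 - 4·2 = 32 and Qs = 2·2 - 2 = 2.
The quantity actually transacted is the short side, supply: 2.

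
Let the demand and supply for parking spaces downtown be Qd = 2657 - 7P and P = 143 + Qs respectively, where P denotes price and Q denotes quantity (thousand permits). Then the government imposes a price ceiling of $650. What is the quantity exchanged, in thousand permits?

207

Rearranging supply gives Qs = P - 143. Without the control the market clears where 2657 - 7P = P - 143, i.e. P* = 350 and Q* = 207.
The ceiling of 650 is above the equilibrium price 350, so it is not binding; the market clears at P* = 350, Q* = 207.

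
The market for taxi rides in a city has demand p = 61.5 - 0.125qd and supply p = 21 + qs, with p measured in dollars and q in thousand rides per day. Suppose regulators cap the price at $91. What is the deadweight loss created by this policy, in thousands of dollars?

0

Rearranging demand gives qd = 492 - 8p; rearranging supply gives qs = p - 21. In a free market, 492 - 8p = p - 21 gives the equilibrium p* = 57, q* = 36.
Since 91 is above p* = 57, the ceiling does not bind and the free-market outcome prevails.
Since the control does not bind, no trades are prevented and deadweight loss is zero.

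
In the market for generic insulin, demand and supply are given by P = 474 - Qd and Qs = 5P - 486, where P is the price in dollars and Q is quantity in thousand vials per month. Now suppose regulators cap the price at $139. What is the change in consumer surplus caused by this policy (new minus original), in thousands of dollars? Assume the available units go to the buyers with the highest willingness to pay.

Rearranging demand gives Qd = 474 - P. Equilibrium: 474 - P = 5P - 486, so 960 = 6P and P* = 160, Q* = 314.
Since 139 < 160, the ceiling is binding.
At P = 139: Qd = 474 - 139 = 335 and Qs = 5·139 - 486 = 209.
Consumer surplus without the control is ½ · (474 - 160) · 314 = 49298.
With the ceiling, 209 units are sold at 139 (assume they go to the highest-value buyers). The demand price at Q = 209 is 265, so CS = ½ · [(474 - 139) + (265 - 139)] · 209 = 48174.5.
Change in consumer surplus = 48174.5 - 49298 = -1123.5.

-1123.5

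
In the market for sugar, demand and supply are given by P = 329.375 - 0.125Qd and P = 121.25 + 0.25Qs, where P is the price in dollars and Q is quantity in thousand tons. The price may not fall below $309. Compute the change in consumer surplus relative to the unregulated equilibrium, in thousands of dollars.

Rearranging demand gives Qd = 2635 - 8P; rearranging supply gives Qs = 4P - 485. In a free market, 2635 - 8P = 4P - 485 gives the equilibrium P* = 260, Q* = 555.
Because the floor (309) lies above the market-clearing price, it is binding.
At P = 309: Qd = 2635 - 8·309 = 163 and Qs = 4·309 - 485 = 751.
Consumer surplus without the control is ½ · (329.375 - 260) · 555 = 19251.5625.
With the floor, consumers buy 163 units at 309, so CS = ½ · (329.375 - 309) · 163 = 1660.5625.
Change in consumer surplus = 1660.5625 - 19251.5625 = -17591.

-17591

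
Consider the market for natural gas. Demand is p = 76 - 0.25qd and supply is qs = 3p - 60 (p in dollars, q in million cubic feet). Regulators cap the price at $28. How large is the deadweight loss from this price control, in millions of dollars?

1512

Rearranging demand gives qd = 304 - 4p. Without the control the market clears where 304 - 4p = 3p - 60, i.e. p* = 52 and q* = 96.
Because the ceiling (28) lies below the market-clearing price, it is binding.
At p = 28: qd = 304 - 4·28 = 192 and qs = 3·28 - 60 = 24.
Quantity traded falls to 24. At q = 24 the demand price is (304 - 24)/4 = 70 and the supply price is (60 + 24)/3 = 28.
Deadweight loss = ½ · (70 - 28) · (96 - 24) = ½ · 42 · 72 = 1512.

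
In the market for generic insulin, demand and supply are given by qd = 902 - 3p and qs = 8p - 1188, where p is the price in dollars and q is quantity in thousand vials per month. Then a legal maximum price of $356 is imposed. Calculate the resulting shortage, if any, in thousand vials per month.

In a free market, 902 - 3p = 8p - 1188 gives the equilibrium p* = 190, q* = 332.
Since 356 is above p* = 190, the ceiling does not bind and the free-market outcome prevails.
Since the control does not bind, there is no shortage.

0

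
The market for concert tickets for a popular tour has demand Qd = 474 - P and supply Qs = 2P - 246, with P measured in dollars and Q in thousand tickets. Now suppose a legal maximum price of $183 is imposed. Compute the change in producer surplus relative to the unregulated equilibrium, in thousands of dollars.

In a free market, 474 - P = 2P - 246 gives the equilibrium P* = 240, Q* = 234.
Since 183 < 240, the ceiling is binding.
At P = 183: Qd = 474 - 183 = 291 and Qs = 2·183 - 246 = 120.
Producer surplus without the control is ½ · (240 - 123) · 234 = 13689.
With the ceiling, producers sell 120 units at 183, so PS = ½ · (183 - 123) · 120 = 3600.
Change in producer surplus = 3600 - 13689 = -10089.

-10089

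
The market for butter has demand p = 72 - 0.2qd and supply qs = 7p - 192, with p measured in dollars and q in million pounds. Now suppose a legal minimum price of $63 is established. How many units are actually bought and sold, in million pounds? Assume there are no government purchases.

45

Rearranging demand gives qd = 360 - 5p. Setting quantity demanded equal to quantity supplied, 360 - 5p = 7p - 192, gives p* = 46 and q* = 130.
Since 63 > 46, the floor is binding.
At p = 63: qd = 360 - 5·63 = 45 and qs = 7·63 - 192 = 249.
The quantity actually transacted is the short side, demand: 45.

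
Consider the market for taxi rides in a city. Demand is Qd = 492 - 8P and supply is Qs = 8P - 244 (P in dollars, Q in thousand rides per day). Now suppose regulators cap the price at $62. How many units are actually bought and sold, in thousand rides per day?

124

Without the control the market clears where 492 - 8P = 8P - 244, i.e. P* = 46 and Q* = 124.
Since 62 is above P* = 46, the ceiling does not bind and the free-market outcome prevails.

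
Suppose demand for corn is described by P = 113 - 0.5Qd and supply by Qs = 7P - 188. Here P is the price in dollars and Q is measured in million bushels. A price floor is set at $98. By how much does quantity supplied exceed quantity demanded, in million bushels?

468

Rearranging demand gives Qd = 226 - 2P. Setting quantity demanded equal to quantity supplied, 226 - 2P = 7P - 188, gives P* = 46 and Q* = 134.
Since 98 > 46, the floor is binding.
At P = 98: Qd = 226 - 2·98 = 30 and Qs = 7·98 - 188 = 498.
Surplus = Qs - Qd = 498 - 30 = 468.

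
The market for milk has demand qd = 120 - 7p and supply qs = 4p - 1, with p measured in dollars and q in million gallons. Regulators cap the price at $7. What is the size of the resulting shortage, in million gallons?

44

Equilibrium: 120 - 7p = 4p - 1, so 121 = 11p and p* = 11, q* = 43.
Since 7 < 11, the ceiling is binding.
At p = 7: qd = 120 - 7·7 = 71 and qs = 4·7 - 1 = 27.
Shortage = qd - qs = 71 - 27 = 44.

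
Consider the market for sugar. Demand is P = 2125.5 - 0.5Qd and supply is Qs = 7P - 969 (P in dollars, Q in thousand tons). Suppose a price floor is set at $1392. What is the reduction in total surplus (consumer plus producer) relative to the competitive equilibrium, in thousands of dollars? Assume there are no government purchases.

Rearranging demand gives Qd = 4251 - 2P. Equilibrium: 4251 - 2P = 7P - 969, so 5220 = 9P and P* = 580, Q* = 3091.
The floor of 1392 is above the equilibrium price 580, so it binds.
At P = 1392: Qd = 4251 - 2·1392 = 1467 and Qs = 7·1392 - 969 = 8775.
Quantity traded falls to 1467. At Q = 1467 the demand price is (4251 - 1467)/2 = 1392 and the supply price is (969 + 1467)/7 = 348.
Deadweight loss = ½ · (1392 - 348) · (3091 - 1467) = ½ · 1044 · 1624 = 847728.

847728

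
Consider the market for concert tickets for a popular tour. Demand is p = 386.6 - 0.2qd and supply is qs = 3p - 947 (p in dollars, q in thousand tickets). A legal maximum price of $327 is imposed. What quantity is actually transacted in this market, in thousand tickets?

Rearranging demand gives qd = 1933 - 5p. Equilibrium: 1933 - 5p = 3p - 947, so 2880 = 8p and p* = 360, q* = 133.
Because the ceiling (327) lies below the market-clearing price, it is binding.
At p = 327: qd = 1933 - 5·327 = 298 and qs = 3·327 - 947 = 34.
The quantity actually transacted is the short side, supply: 34.

34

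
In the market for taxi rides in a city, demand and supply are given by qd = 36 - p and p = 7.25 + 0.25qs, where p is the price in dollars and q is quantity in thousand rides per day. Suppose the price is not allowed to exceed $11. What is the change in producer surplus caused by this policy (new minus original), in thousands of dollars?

Rearranging supply gives qs = 4p - 29. Without the control the market clears where 36 - p = 4p - 29, i.e. p* = 13 and q* = 23.
The ceiling of 11 is below the equilibrium price 13, so it binds.
At p = 11: qd = 36 - 11 = 25 and qs = 4·11 - 29 = 15.
Producer surplus without the control is ½ · (13 - 7.25) · 23 = 66.125.
With the ceiling, producers sell 15 units at 11, so PS = ½ · (11 - 7.25) · 15 = 28.125.
Change in producer surplus = 28.125 - 66.125 = -38.

-38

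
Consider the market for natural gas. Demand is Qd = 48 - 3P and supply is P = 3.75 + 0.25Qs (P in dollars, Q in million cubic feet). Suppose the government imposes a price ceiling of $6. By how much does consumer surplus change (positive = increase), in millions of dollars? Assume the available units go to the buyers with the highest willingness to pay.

Rearranging supply gives Qs = 4P - 15. Setting quantity demanded equal to quantity supplied, 48 - 3P = 4P - 15, gives P* = 9 and Q* = 21.
The ceiling of 6 is below the equilibrium price 9, so it binds.
At P = 6: Qd = 48 - 3·6 = 30 and Qs = 4·6 - 15 = 9.
Consumer surplus without the control is ½ · (16 - 9) · 21 = 73.5.
With the ceiling, 9 units are sold at 6 (assume they go to the highest-value buyers). The demand price at Q = 9 is 13, so CS = ½ · [(16 - 6) + (13 - 6)] · 9 = 76.5.
Change in consumer surplus = 76.5 - 73.5 = 3.

3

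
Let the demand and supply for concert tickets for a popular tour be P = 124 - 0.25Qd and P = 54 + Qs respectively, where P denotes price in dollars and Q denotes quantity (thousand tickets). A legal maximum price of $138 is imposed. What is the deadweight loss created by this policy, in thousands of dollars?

0

Rearranging demand gives Qd = 496 - 4P; rearranging supply gives Qs = P - 54. In a free market, 496 - 4P = P - 54 gives the equilibrium P* = 110, Q* = 56.
The ceiling of 138 is above the equilibrium price 110, so it is not binding; the market clears at P* = 110, Q* = 56.
Since the control does not bind, no trades are prevented and deadweight loss is zero.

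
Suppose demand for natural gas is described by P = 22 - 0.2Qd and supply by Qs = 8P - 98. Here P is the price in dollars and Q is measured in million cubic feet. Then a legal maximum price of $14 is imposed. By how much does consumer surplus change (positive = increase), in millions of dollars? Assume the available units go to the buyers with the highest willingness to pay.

Rearranging demand gives Qd = 110 - 5P. Equilibrium: 110 - 5P = 8P - 98, so 208 = 13P and P* = 16, Q* = 30.
Since 14 < 16, the ceiling is binding.
At P = 14: Qd = 110 - 5·14 = 40 and Qs = 8·14 - 98 = 14.
Consumer surplus without the control is ½ · (22 - 16) · 30 = 90.
With the ceiling, 14 units are sold at 14 (assume they go to the highest-value buyers). The demand price at Q = 14 is 19.2, so CS = ½ · [(22 - 14) + (19.2 - 14)] · 14 = 92.4.
Change in consumer surplus = 92.4 - 90 = 2.4.

2.4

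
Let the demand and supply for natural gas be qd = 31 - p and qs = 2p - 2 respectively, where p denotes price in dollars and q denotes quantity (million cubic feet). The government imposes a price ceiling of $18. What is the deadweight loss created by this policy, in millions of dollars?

0

In a free market, 31 - p = 2p - 2 gives the equilibrium p* = 11, q* = 20.
Since 18 is above p* = 11, the ceiling does not bind and the free-market outcome prevails.
Since the control does not bind, no trades are prevented and deadweight loss is zero.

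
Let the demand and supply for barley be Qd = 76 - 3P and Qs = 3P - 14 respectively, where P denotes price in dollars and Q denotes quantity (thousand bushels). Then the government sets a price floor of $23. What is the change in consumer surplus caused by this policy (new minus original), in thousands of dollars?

In a free market, 76 - 3P = 3P - 14 gives the equilibrium P* = 15, Q* = 31.
Since 23 > 15, the floor is binding.
At P = 23: Qd = 76 - 3·23 = 7 and Qs = 3·23 - 14 = 55.
Consumer surplus without the control is ½ · (76/3 - 15) · 31 = 961/6.
With the floor, consumers buy 7 units at 23, so CS = ½ · (76/3 - 23) · 7 = 49/6.
Change in consumer surplus = 49/6 - 961/6 = -152.

-152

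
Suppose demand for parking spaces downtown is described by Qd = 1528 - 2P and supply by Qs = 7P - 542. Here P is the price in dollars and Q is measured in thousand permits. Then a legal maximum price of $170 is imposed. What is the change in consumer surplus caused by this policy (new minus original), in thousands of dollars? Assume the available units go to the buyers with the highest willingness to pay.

-5220

In a free market, 1528 - 2P = 7P - 542 gives the equilibrium P* = 230, Q* = 1068.
The ceiling of 170 is below the equilibrium price 230, so it binds.
At P = 170: Qd = 1528 - 2·170 = 1188 and Qs = 7·170 - 542 = 648.
Consumer surplus without the control is ½ · (764 - 230) · 1068 = 285156.
With the ceiling, 648 units are sold at 170 (assume they go to the highest-value buyers). The demand price at Q = 648 is 440, so CS = ½ · [(764 - 170) + (440 - 170)] · 648 = 279936.
Change in consumer surplus = 279936 - 285156 = -5220.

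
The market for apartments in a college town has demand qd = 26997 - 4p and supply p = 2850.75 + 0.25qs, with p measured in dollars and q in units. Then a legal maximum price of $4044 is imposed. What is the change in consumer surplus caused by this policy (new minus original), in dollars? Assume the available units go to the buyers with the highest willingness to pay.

Rearranging supply gives qs = 4p - 11403. Equilibrium: 26997 - 4p = 4p - 11403, so 38400 = 8p and p* = 4800, q* = 7797.
Because the ceiling (4044) lies below the market-clearing price, it is binding.
At p = 4044: qd = 26997 - 4·4044 = 10821 and qs = 4·4044 - 11403 = 4773.
Consumer surplus without the control is ½ · (6749.25 - 4800) · 7797 = 7599151.125.
With the ceiling, 4773 units are sold at 4044 (assume they go to the highest-value buyers). The demand price at q = 4773 is 5556, so CS = ½ · [(6749.25 - 4044) + (5556 - 4044)] · 4773 = 10064467.125.
Change in consumer surplus = 10064467.125 - 7599151.125 = 2465316.

2465316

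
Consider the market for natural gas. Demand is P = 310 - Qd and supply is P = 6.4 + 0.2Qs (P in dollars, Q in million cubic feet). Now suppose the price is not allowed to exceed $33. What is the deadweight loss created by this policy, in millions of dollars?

Rearranging demand gives Qd = 310 - P; rearranging supply gives Qs = 5P - 32. Setting quantity demanded equal to quantity supplied, 310 - P = 5P - 32, gives P* = 57 and Q* = 253.
The ceiling of 33 is below the equilibrium price 57, so it binds.
At P = 33: Qd = 310 - 33 = 277 and Qs = 5·33 - 32 = 133.
Quantity traded falls to 133. At Q = 133 the demand price is 310 - 133 = 177 and the supply price is (32 + 133)/5 = 33.
Deadweight loss = ½ · (177 - 33) · (253 - 133) = ½ · 144 · 120 = 8640.

8640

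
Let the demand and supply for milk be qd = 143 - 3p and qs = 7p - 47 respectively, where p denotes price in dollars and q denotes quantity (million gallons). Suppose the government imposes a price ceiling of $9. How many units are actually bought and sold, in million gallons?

16

Setting quantity demanded equal to quantity supplied, 143 - 3p = 7p - 47, gives p* = 19 and q* = 86.
The ceiling of 9 is below the equilibrium price 19, so it binds.
At p = 9: qd = 143 - 3·9 = 116 and qs = 7·9 - 47 = 16.
The quantity actually transacted is the short side, supply: 16.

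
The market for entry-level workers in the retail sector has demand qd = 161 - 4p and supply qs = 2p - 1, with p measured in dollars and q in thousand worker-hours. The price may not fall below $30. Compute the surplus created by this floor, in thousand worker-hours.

18

Without the control the market clears where 161 - 4p = 2p - 1, i.e. p* = 27 and q* = 53.
Since 30 > 27, the floor is binding.
At p = 30: qd = 161 - 4·30 = 41 and qs = 2·30 - 1 = 59.
Surplus = qs - qd = 59 - 41 = 18.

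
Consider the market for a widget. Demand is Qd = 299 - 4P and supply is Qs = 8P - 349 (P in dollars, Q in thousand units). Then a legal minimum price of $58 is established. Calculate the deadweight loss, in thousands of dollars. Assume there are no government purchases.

48

In a free market, 299 - 4P = 8P - 349 gives the equilibrium P* = 54, Q* = 83.
The floor of 58 is above the equilibrium price 54, so it binds.
At P = 58: Qd = 299 - 4·58 = 67 and Qs = 8·58 - 349 = 115.
Quantity traded falls to 67. At Q = 67 the demand price is (299 - 67)/4 = 58 and the supply price is (349 + 67)/8 = 52.
Deadweight loss = ½ · (58 - 52) · (83 - 67) = ½ · 6 · 16 = 48.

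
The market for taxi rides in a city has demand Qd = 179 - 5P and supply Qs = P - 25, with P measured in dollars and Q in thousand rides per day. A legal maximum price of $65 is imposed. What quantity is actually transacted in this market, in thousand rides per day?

Equilibrium: 179 - 5P = P - 25, so 204 = 6P and P* = 34, Q* = 9.
Since 65 is above P* = 34, the ceiling does not bind and the free-market outcome prevails.

9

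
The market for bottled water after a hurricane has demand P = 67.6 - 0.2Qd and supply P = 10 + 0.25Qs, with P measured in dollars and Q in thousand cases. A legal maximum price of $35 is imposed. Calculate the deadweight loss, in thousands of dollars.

Rearranging demand gives Qd = 338 - 5P; rearranging supply gives Qs = 4P - 40. Setting quantity demanded equal to quantity supplied, 338 - 5P = 4P - 40, gives P* = 42 and Q* = 128.
The ceiling of 35 is below the equilibrium price 42, so it binds.
At P = 35: Qd = 338 - 5·35 = 163 and Qs = 4·35 - 40 = 100.
Quantity traded falls to 100. At Q = 100 the demand price is (338 - 100)/5 = 47.6 and the supply price is (40 + 100)/4 = 35.
Deadweight loss = ½ · (47.6 - 35) · (128 - 100) = ½ · 12.6 · 28 = 176.4.

176.4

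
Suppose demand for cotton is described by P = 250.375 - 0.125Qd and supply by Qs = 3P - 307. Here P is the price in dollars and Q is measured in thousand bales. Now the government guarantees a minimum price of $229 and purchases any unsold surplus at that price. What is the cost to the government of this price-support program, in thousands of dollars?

Rearranging demand gives Qd = 2003 - 8P. Setting quantity demanded equal to quantity supplied, 2003 - 8P = 3P - 307, gives P* = 210 and Q* = 323.
The floor of 229 is above the equilibrium price 210, so it binds.
At P = 229: Qd = 2003 - 8·229 = 171 and Qs = 3·229 - 307 = 380.
Surplus = Qs - Qd = 209.
Government expenditure = surplus × support price = 209 × 229 = 47861.

47861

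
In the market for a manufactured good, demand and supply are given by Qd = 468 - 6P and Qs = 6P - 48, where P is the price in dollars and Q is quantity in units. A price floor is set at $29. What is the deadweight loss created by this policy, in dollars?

0

Setting quantity demanded equal to quantity supplied, 468 - 6P = 6P - 48, gives P* = 43 and Q* = 210.
Since 29 is below P* = 43, the floor does not bind and the free-market outcome prevails.
Since the control does not bind, no trades are prevented and deadweight loss is zero.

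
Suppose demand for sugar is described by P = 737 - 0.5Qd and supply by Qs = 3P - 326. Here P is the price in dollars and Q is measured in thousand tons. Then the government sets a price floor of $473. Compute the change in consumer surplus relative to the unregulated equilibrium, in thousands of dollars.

-72433

Rearranging demand gives Qd = 1474 - 2P. In a free market, 1474 - 2P = 3P - 326 gives the equilibrium P* = 360, Q* = 754.
Because the floor (473) lies above the market-clearing price, it is binding.
At P = 473: Qd = 1474 - 2·473 = 528 and Qs = 3·473 - 326 = 1093.
Consumer surplus without the control is ½ · (737 - 360) · 754 = 142129.
With the floor, consumers buy 528 units at 473, so CS = ½ · (737 - 473) · 528 = 69696.
Change in consumer surplus = 69696 - 142129 = -72433.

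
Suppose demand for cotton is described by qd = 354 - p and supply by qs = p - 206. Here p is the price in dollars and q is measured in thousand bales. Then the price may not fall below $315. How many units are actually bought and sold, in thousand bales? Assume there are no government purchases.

39

In a free market, 354 - p = p - 206 gives the equilibrium p* = 280, q* = 74.
Because the floor (315) lies above the market-clearing price, it is binding.
At p = 315: qd = 354 - 315 = 39 and qs = 315 - 206 = 109.
The quantity actually transacted is the short side, demand: 39.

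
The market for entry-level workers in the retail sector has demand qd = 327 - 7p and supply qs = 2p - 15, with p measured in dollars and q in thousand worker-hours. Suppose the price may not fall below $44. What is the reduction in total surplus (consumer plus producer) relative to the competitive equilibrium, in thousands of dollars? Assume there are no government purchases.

567

Equilibrium: 327 - 7p = 2p - 15, so 342 = 9p and p* = 38, q* = 61.
The floor of 44 is above the equilibrium price 38, so it binds.
At p = 44: qd = 327 - 7·44 = 19 and qs = 2·44 - 15 = 73.
Quantity traded falls to 19. At q = 19 the demand price is (327 - 19)/7 = 44 and the supply price is (15 + 19)/2 = 17.
Deadweight loss = ½ · (44 - 17) · (61 - 19) = ½ · 27 · 42 = 567.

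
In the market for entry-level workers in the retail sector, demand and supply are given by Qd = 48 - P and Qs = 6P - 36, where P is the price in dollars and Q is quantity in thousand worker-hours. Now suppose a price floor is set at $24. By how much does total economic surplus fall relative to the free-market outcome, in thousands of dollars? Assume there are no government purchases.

Without the control the market clears where 48 - P = 6P - 36, i.e. P* = 12 and Q* = 36.
Since 24 > 12, the floor is binding.
At P = 24: Qd = 48 - 24 = 24 and Qs = 6·24 - 36 = 108.
Quantity traded falls to 24. At Q = 24 the demand price is 48 - 24 = 24 and the supply price is (36 + 24)/6 = 10.
Deadweight loss = ½ · (24 - 10) · (36 - 24) = ½ · 14 · 12 = 84.

84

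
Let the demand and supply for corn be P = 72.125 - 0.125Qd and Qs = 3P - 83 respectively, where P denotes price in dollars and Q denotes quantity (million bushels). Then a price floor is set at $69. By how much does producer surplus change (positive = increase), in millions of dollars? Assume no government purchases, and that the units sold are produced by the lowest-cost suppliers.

-639

Rearranging demand gives Qd = 577 - 8P. In a free market, 577 - 8P = 3P - 83 gives the equilibrium P* = 60, Q* = 97.
The floor of 69 is above the equilibrium price 60, so it binds.
At P = 69: Qd = 577 - 8·69 = 25 and Qs = 3·69 - 83 = 124.
Producer surplus without the control is ½ · (60 - 83/3) · 97 = 9409/6.
With the floor, 25 units are sold at 69. The supply price at Q = 25 is 36, so PS = ½ · [(69 - 83/3) + (69 - 36)] · 25 = 5575/6.
Change in producer surplus = 5575/6 - 9409/6 = -639.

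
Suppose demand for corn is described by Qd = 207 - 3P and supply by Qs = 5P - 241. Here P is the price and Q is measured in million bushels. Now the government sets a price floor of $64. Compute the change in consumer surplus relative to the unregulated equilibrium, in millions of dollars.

-216

Setting quantity demanded equal to quantity supplied, 207 - 3P = 5P - 241, gives P* = 56 and Q* = 39.
Since 64 > 56, the floor is binding.
At P = 64: Qd = 207 - 3·64 = 15 and Qs = 5·64 - 241 = 79.
Consumer surplus without the control is ½ · (69 - 56) · 39 = 253.5.
With the floor, consumers buy 15 units at 64, so CS = ½ · (69 - 64) · 15 = 37.5.
Change in consumer surplus = 37.5 - 253.5 = -216.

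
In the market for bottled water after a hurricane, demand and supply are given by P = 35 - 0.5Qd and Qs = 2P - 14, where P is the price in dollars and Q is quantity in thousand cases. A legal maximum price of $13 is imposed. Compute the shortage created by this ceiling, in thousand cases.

Rearranging demand gives Qd = 70 - 2P. Setting quantity demanded equal to quantity supplied, 70 - 2P = 2P - 14, gives P* = 21 and Q* = 28.
Because the ceiling (13) lies below the market-clearing price, it is binding.
At P = 13: Qd = 70 - 2·13 = 44 and Qs = 2·13 - 14 = 12.
Shortage = Qd - Qs = 44 - 12 = 32.

32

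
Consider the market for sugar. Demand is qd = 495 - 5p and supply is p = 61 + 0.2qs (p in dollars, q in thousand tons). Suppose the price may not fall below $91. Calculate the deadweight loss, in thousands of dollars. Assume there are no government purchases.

Rearranging supply gives qs = 5p - 305. In a free market, 495 - 5p = 5p - 305 gives the equilibrium p* = 80, q* = 95.
The floor of 91 is above the equilibrium price 80, so it binds.
At p = 91: qd = 495 - 5·91 = 40 and qs = 5·91 - 305 = 150.
Quantity traded falls to 40. At q = 40 the demand price is (495 - 40)/5 = 91 and the supply price is (305 + 40)/5 = 69.
Deadweight loss = ½ · (91 - 69) · (95 - 40) = ½ · 22 · 55 = 605.

605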